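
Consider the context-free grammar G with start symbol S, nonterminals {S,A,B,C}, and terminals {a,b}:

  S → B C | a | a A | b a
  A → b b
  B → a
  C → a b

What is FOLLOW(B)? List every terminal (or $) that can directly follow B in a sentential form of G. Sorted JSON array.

FIRST sets, iterate to fixpoint:
iter 1:
  A via A→b b: +{b}
  B via B→a: +{a}
  C via C→a b: +{a}
  S via S→B C: +{a}
  S via S→b a: +{b}
  FIRST(S)={a,b}  FIRST(A)={b}  FIRST(B)={a}  FIRST(C)={a}
iter 2: (stable)
  FIRST(S)={a,b}  FIRST(A)={b}  FIRST(B)={a}  FIRST(C)={a}

Compute FOLLOW by fixpoint:
FOLLOW(S) := {$}
pass 1:
  S→B C: FOLLOW(B) ⊇ FIRST(C) = {a}; new: +{a}
  S→B C: FOLLOW(C) ⊇ FOLLOW(S) ⊇ {$}; new: +{$}
  S→a A: FOLLOW(A) ⊇ FOLLOW(S) ⊇ {$}; new: +{$}
  FOLLOW[S]={$}  FOLLOW[A]={$}  FOLLOW[B]={a}  FOLLOW[C]={$}
pass 2: done
  FOLLOW[S]={$}  FOLLOW[A]={$}  FOLLOW[B]={a}  FOLLOW[C]={$}

FOLLOW(B) = ["a"]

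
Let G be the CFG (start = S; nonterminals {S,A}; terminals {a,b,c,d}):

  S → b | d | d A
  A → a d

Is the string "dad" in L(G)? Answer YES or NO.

Convert to CNF:
  S -> T1 A | b | d
  A -> T0 T1
  T0 -> a
  T1 -> d

CYK table (by increasing span):
  T[0,0] 'd' = {S,T1}  orig:{S}
  T[1,1] 'a' = {T0}  orig:{}
  T[2,2] 'd' = {S,T1}  orig:{S}
  T[0,1] 'da' = ∅
  T[1,2] 'ad' = {A}
  T[0,2] 'dad' = {S}

S ∈ T[0,2] ⇒ YES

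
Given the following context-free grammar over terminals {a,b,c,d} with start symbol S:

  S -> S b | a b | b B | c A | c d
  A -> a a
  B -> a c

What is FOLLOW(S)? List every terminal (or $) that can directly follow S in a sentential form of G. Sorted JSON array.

FIRST sets, iterate to fixpoint:
round 1:
  A via A→a a: +{a}
  B via B→a c: +{a}
  S via S→a b: +{a}
  S via S→b B: +{b}
  S via S→c A: +{c}
  S: {a,b,c}  A: {a}  B: {a}
round 2: (stable)
  S: {a,b,c}  A: {a}  B: {a}

Compute FOLLOW by fixpoint:
initialize: $ ∈ FOLLOW(S)
iter 1:
  S→S b: FOLLOW(S) ⊇ FIRST(b) = {b}; new: +{b}
  S→b B: FOLLOW(B) ⊇ FOLLOW(S) ⊇ {$,b}; new: +{$,b}
  S→c A: FOLLOW(A) ⊇ FOLLOW(S) ⊇ {$,b}; new: +{$,b}
  FOLLOW(S)={$,b}  FOLLOW(A)={$,b}  FOLLOW(B)={$,b}
iter 2: (no change)
  FOLLOW(S)={$,b}  FOLLOW(A)={$,b}  FOLLOW(B)={$,b}

FOLLOW(S) = ["$", "b"]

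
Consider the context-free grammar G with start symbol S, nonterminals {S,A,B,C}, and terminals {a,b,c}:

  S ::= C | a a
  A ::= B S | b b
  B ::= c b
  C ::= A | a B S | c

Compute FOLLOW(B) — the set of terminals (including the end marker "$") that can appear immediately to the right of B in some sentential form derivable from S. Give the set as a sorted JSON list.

FIRST sets, iterate to fixpoint:
pass 1:
  A via A→b b: +{b}
  B via B→c b: +{c}
  C via C→A: +{b}
  C via C→a B S: +{a}
  C via C→c: +{c}
  S via S→C: +{a,b,c}
  FIRST(S)={a,b,c}  FIRST(A)={b}  FIRST(B)={c}  FIRST(C)={a,b,c}
pass 2:
  A via A→B S: +{c}
  FIRST(S)={a,b,c}  FIRST(A)={b,c}  FIRST(B)={c}  FIRST(C)={a,b,c}
pass 3: (stable)
  FIRST(S)={a,b,c}  FIRST(A)={b,c}  FIRST(B)={c}  FIRST(C)={a,b,c}

FOLLOW iteration:
seed FOLLOW(S) with $
pass 1:
  A→B S: FOLLOW(B) ⊇ FIRST(S) = {a,b,c}; new: +{a,b,c}
  S→C: FOLLOW(C) ⊇ FOLLOW(S) ⊇ {$}; new: +{$}
  S: {$}  A: {}  B: {a,b,c}  C: {$}
pass 2:
  C→A: FOLLOW(A) ⊇ FOLLOW(C) ⊇ {$}; new: +{$}
  S: {$}  A: {$}  B: {a,b,c}  C: {$}
pass 3: (stable)
  S: {$}  A: {$}  B: {a,b,c}  C: {$}

FOLLOW(B) = ["a", "b", "c"]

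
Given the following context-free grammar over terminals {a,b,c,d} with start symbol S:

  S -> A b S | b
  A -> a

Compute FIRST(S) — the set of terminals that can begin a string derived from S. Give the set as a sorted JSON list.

Compute FIRST by fixpoint:
pass 1:
  A via A→a: +{a}
  S via S→A b S: +{a}
  S via S→b: +{b}
  FIRST(S)={a,b}  FIRST(A)={a}
pass 2: done
  FIRST(S)={a,b}  FIRST(A)={a}

FIRST(S) = ["a", "b"]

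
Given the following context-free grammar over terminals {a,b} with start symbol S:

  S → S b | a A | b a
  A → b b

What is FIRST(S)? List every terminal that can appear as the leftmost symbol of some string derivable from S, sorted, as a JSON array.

FIRST iteration:
round 1:
  A via A→b b: +{b}
  S via S→a A: +{a}
  S via S→b a: +{b}
  FIRST[S]={a,b}  FIRST[A]={b}
round 2: — fixpoint
  FIRST[S]={a,b}  FIRST[A]={b}

FIRST(S) = ["a", "b"]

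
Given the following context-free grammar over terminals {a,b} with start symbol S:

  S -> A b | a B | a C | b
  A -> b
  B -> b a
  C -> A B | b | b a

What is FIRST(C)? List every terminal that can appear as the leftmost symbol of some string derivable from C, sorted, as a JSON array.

FIRST sets, iterate to fixpoint:
pass 1:
  A via A→b: +{b}
  B via B→b a: +{b}
  C via C→A B: +{b}
  S via S→A b: +{b}
  S via S→a B: +{a}
  S: {a,b}  A: {b}  B: {b}  C: {b}
pass 2: (stable)
  S: {a,b}  A: {b}  B: {b}  C: {b}

FIRST(C) = ["b"]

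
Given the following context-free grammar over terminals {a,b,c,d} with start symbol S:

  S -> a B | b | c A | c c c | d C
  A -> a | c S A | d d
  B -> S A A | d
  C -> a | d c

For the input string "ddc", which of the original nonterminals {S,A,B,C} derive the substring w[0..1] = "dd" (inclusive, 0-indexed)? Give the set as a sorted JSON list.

CNF form of G:
  S -> T0 A | T0 X5 | T1 C | T2 B | b
  A -> T0 X3 | T1 T1 | a
  B -> S X4 | d
  C -> T1 T0 | a
  T0 -> c
  T1 -> d
  T2 -> a
  X3 -> S A
  X4 -> A A
  X5 -> T0 T0

Fill CYK table bottom-up (cells [i..j] with 0 ≤ i ≤ j ≤ 1 only):
  T[0,0] 'd' = {B,T1}  orig:{B}
  T[1,1] 'd' = {B,T1}  orig:{B}
  T[0,1] 'dd' = {A}

Original NTs in T[0,1] deriving "dd": ["A"]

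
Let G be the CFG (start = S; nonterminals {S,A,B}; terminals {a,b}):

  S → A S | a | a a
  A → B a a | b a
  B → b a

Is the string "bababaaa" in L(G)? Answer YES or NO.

CNF form of G:
  S -> A S | T0 T0 | a
  A -> B X2 | T1 T0
  B -> T1 T0
  T0 -> a
  T1 -> b
  X2 -> T0 T0

CYK fill:
  [0..0]={T1}  "b"  orig:{}
  [1..1]={S,T0}  "a"  orig:{S}
  [2..2]={T1}  "b"  orig:{}
  [3..3]={S,T0}  "a"  orig:{S}
  [4..4]={T1}  "b"  orig:{}
  [5..5]={S,T0}  "a"  orig:{S}
  [6..6]={S,T0}  "a"  orig:{S}
  [7..7]={S,T0}  "a"  orig:{S}
  [0..1]={A,B}  "ba"
  [1..2]=∅  "ab"
  [2..3]={A,B}  "ba"
  [3..4]=∅  "ab"
  [4..5]={A,B}  "ba"
  [5..6]={S,X2}  "aa"  orig:{S}
  [6..7]={S,X2}  "aa"  orig:{S}
  [0..2]=∅  "bab"
  [1..3]=∅  "aba"
  [2..4]=∅  "bab"
  [3..5]=∅  "aba"
  [4..6]={S}  "baa"
  [5..7]=∅  "aaa"
  [0..3]=∅  "baba"
  [1..4]=∅  "abab"
  [2..5]=∅  "baba"
  [3..6]=∅  "abaa"
  [4..7]={A,S}  "baaa"
  [0..4]=∅  "babab"
  [1..5]=∅  "ababa"
  [2..6]={S}  "babaa"
  [3..7]=∅  "abaaa"
  [0..5]=∅  "bababa"
  [1..6]=∅  "ababaa"
  [2..7]={S}  "babaaa"
  [0..6]={S}  "bababaa"
  [1..7]=∅  "ababaaa"
  [0..7]={S}  "bababaaa"

S ∈ T[0,7] ⇒ YES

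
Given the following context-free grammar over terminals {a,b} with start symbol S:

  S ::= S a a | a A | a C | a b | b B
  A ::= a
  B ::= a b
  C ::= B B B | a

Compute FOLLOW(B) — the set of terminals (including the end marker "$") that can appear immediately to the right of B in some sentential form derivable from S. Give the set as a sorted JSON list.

FIRST iteration:
round 1:
  A via A→a: +{a}
  B via B→a b: +{a}
  C via C→B B B: +{a}
  S via S→a A: +{a}
  S via S→b B: +{b}
  FIRST(S)={a,b}  FIRST(A)={a}  FIRST(B)={a}  FIRST(C)={a}
round 2: done
  FIRST(S)={a,b}  FIRST(A)={a}  FIRST(B)={a}  FIRST(C)={a}

FOLLOW sets:
initialize: $ ∈ FOLLOW(S)
round 1:
  C→B B B: FOLLOW(B) ⊇ FIRST(B) = {a}; new: +{a}
  S→S a a: FOLLOW(S) ⊇ FIRST(a) = {a}; new: +{a}
  S→a A: FOLLOW(A) ⊇ FOLLOW(S) ⊇ {$,a}; new: +{$,a}
  S→a C: FOLLOW(C) ⊇ FOLLOW(S) ⊇ {$,a}; new: +{$,a}
  S→b B: FOLLOW(B) ⊇ FOLLOW(S) ⊇ {$,a}; new: +{$}
  S: {$,a}  A: {$,a}  B: {$,a}  C: {$,a}
round 2: (stable)
  S: {$,a}  A: {$,a}  B: {$,a}  C: {$,a}

FOLLOW(B) = ["$", "a"]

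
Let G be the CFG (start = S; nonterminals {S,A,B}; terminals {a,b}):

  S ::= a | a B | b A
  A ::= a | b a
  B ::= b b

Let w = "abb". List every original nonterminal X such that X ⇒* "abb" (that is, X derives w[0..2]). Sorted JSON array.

CNF form of G:
  S -> T0 A | T1 B | a
  A -> T0 T1 | a
  B -> T0 T0
  T0 -> b
  T1 -> a

CYK table (by increasing span) — only the sub-triangle for w[0..2]:
  T[0,0] 'a' = {A,S,T1}  orig:{A,S}
  T[1,1] 'b' = {T0}  orig:{}
  T[2,2] 'b' = {T0}  orig:{}
  T[0,1] 'ab' = ∅
  T[1,2] 'bb' = {B}
  T[0,2] 'abb' = {S}

Original NTs in T[0,2] deriving "abb": ["S"]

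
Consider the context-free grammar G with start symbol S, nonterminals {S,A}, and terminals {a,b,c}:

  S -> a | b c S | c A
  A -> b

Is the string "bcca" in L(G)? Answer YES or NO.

CNF form of G:
  S -> T0 X2 | T1 A | a
  A -> b
  T0 -> b
  T1 -> c
  X2 -> T1 S

CYK table (by increasing span):
  [0..0]={A,T0}  "b"  orig:{A}
  [1..1]={T1}  "c"  orig:{}
  [2..2]={T1}  "c"  orig:{}
  [3..3]={S}  "a"
  [0..1]=∅  "bc"
  [1..2]=∅  "cc"
  [2..3]={X2}  "ca"  orig:{}
  [0..2]=∅  "bcc"
  [1..3]=∅  "cca"
  [0..3]=∅  "bcca"

S ∉ T[0,3] ⇒ NO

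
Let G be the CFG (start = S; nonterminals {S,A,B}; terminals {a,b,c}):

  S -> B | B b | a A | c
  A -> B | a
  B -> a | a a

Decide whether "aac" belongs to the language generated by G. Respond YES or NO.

CNF form of G:
  S -> B T1 | T0 A | T0 T0 | a | c
  A -> T0 T0 | a
  B -> T0 T0 | a
  T0 -> a
  T1 -> b

Fill CYK table bottom-up:
  [0..0]={A,B,S,T0}  "a"  orig:{A,B,S}
  [1..1]={A,B,S,T0}  "a"  orig:{A,B,S}
  [2..2]={S}  "c"
  [0..1]={A,B,S}  "aa"
  [1..2]=∅  "ac"
  [0..2]=∅  "aac"

S ∉ T[0,2] ⇒ NO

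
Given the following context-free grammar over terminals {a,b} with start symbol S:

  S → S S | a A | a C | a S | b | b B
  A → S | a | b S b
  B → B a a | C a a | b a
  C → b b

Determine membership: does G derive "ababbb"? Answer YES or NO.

Convert to CNF:
  S -> S S | T0 A | T0 C | T0 S | T1 B | b
  A -> S S | T0 A | T0 C | T0 S | T1 B | T1 X2 | a | b
  B -> B X3 | C X4 | T1 T0
  C -> T1 T1
  T0 -> a
  T1 -> b
  X2 -> S T1
  X3 -> T0 T0
  X4 -> T0 T0

Fill CYK table bottom-up:
  T[0,0] 'a' = {A,T0}  orig:{A}
  T[1,1] 'b' = {A,S,T1}  orig:{A,S}
  T[2,2] 'a' = {A,T0}  orig:{A}
  T[3,3] 'b' = {A,S,T1}  orig:{A,S}
  T[4,4] 'b' = {A,S,T1}  orig:{A,S}
  T[5,5] 'b' = {A,S,T1}  orig:{A,S}
  T[0,1] 'ab' = {A,S}
  T[1,2] 'ba' = {B}
  T[2,3] 'ab' = {A,S}
  T[3,4] 'bb' = {A,C,S,X2}  orig:{A,C,S}
  T[4,5] 'bb' = {A,C,S,X2}  orig:{A,C,S}
  T[0,2] 'aba' = ∅
  T[1,3] 'bab' = {A,S}
  T[2,4] 'abb' = {A,S,X2}  orig:{A,S}
  T[3,5] 'bbb' = {A,S,X2}  orig:{A,S}
  T[0,3] 'abab' = {A,S}
  T[1,4] 'babb' = {A,S,X2}  orig:{A,S}
  T[2,5] 'abbb' = {A,S,X2}  orig:{A,S}
  T[0,4] 'ababb' = {A,S,X2}  orig:{A,S}
  T[1,5] 'babbb' = {A,S,X2}  orig:{A,S}
  T[0,5] 'ababbb' = {A,S,X2}  orig:{A,S}

S ∈ T[0,5] ⇒ YES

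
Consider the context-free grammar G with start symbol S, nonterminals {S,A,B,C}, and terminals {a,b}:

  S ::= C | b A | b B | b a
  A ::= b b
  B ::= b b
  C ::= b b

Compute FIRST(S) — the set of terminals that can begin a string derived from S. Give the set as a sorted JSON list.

FIRST sets, iterate to fixpoint:
pass 1:
  A via A→b b: +{b}
  B via B→b b: +{b}
  C via C→b b: +{b}
  S via S→C: +{b}
  S: {b}  A: {b}  B: {b}  C: {b}
pass 2: — fixpoint
  S: {b}  A: {b}  B: {b}  C: {b}

FIRST(S) = ["b"]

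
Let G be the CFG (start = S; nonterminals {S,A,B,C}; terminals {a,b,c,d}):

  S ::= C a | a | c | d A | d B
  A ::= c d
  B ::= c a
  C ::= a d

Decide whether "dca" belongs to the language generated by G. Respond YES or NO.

Convert to CNF:
  S -> C T2 | T1 A | T1 B | a | c
  A -> T0 T1
  B -> T0 T2
  C -> T2 T1
  T0 -> c
  T1 -> d
  T2 -> a

Fill CYK table bottom-up:
  [0..0]={T1}  "d"  orig:{}
  [1..1]={S,T0}  "c"  orig:{S}
  [2..2]={S,T2}  "a"  orig:{S}
  [0..1]=∅  "dc"
  [1..2]={B}  "ca"
  [0..2]={S}  "dca"

S ∈ T[0,2] ⇒ YES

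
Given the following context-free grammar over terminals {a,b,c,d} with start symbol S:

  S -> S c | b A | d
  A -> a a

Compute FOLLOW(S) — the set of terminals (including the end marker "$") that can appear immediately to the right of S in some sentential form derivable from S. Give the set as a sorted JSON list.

FIRST sets, iterate to fixpoint:
round 1:
  A via A→a a: +{a}
  S via S→b A: +{b}
  S via S→d: +{d}
  S: {b,d}  A: {a}
round 2: (no change)
  S: {b,d}  A: {a}

Compute FOLLOW by fixpoint:
seed FOLLOW(S) with $
[1]
  S→S c: FOLLOW(S) ⊇ FIRST(c) = {c}; new: +{c}
  S→b A: FOLLOW(A) ⊇ FOLLOW(S) ⊇ {$,c}; new: +{$,c}
  FOLLOW(S)={$,c}  FOLLOW(A)={$,c}
[2] (stable)
  FOLLOW(S)={$,c}  FOLLOW(A)={$,c}

FOLLOW(S) = ["$", "c"]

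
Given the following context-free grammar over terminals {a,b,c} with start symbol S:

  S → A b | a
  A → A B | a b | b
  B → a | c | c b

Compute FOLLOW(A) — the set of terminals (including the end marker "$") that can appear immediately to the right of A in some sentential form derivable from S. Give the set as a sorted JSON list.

Compute FIRST by fixpoint:
[1]
  A via A→a b: +{a}
  A via A→b: +{b}
  B via B→a: +{a}
  B via B→c: +{c}
  S via S→A b: +{a,b}
  S: {a,b}  A: {a,b}  B: {a,c}
[2] (stable)
  S: {a,b}  A: {a,b}  B: {a,c}

FOLLOW sets:
FOLLOW(S) := {$}
iter 1:
  A→A B: FOLLOW(A) ⊇ FIRST(B) = {a,c}; new: +{a,c}
  A→A B: FOLLOW(B) ⊇ FOLLOW(A) ⊇ {a,c}; new: +{a,c}
  S→A b: FOLLOW(A) ⊇ FIRST(b) = {b}; new: +{b}
  FOLLOW(S)={$}  FOLLOW(A)={a,b,c}  FOLLOW(B)={a,c}
iter 2:
  A→A B: FOLLOW(B) ⊇ FOLLOW(A) ⊇ {a,b,c}; new: +{b}
  FOLLOW(S)={$}  FOLLOW(A)={a,b,c}  FOLLOW(B)={a,b,c}
iter 3: (no change)
  FOLLOW(S)={$}  FOLLOW(A)={a,b,c}  FOLLOW(B)={a,b,c}

FOLLOW(A) = ["a", "b", "c"]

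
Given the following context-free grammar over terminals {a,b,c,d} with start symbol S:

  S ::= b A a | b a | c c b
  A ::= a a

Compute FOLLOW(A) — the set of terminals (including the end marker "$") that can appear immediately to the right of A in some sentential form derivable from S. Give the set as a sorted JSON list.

FIRST iteration:
pass 1:
  A via A→a a: +{a}
  S via S→b A a: +{b}
  S via S→c c b: +{c}
  S: {b,c}  A: {a}
pass 2: (no change)
  S: {b,c}  A: {a}

FOLLOW iteration:
FOLLOW(S) := {$}
pass 1:
  S→b A a: FOLLOW(A) ⊇ FIRST(a) = {a}; new: +{a}
  S: {$}  A: {a}
pass 2: done
  S: {$}  A: {a}

FOLLOW(A) = ["a"]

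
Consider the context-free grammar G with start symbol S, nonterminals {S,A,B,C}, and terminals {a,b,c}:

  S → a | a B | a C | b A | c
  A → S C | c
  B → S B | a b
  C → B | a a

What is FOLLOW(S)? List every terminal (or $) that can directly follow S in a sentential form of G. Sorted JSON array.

FIRST sets, iterate to fixpoint:
pass 1:
  A via A→c: +{c}
  B via B→a b: +{a}
  C via C→B: +{a}
  S via S→a: +{a}
  S via S→b A: +{b}
  S via S→c: +{c}
  FIRST[S]={a,b,c}  FIRST[A]={c}  FIRST[B]={a}  FIRST[C]={a}
pass 2:
  A via A→S C: +{a,b}
  B via B→S B: +{b,c}
  C via C→B: +{b,c}
  FIRST[S]={a,b,c}  FIRST[A]={a,b,c}  FIRST[B]={a,b,c}  FIRST[C]={a,b,c}
pass 3: done
  FIRST[S]={a,b,c}  FIRST[A]={a,b,c}  FIRST[B]={a,b,c}  FIRST[C]={a,b,c}

Compute FOLLOW by fixpoint:
FOLLOW(S) := {$}
pass 1:
  A→S C: FOLLOW(S) ⊇ FIRST(C) = {a,b,c}; new: +{a,b,c}
  S→a B: FOLLOW(B) ⊇ FOLLOW(S) ⊇ {$,a,b,c}; new: +{$,a,b,c}
  S→a C: FOLLOW(C) ⊇ FOLLOW(S) ⊇ {$,a,b,c}; new: +{$,a,b,c}
  S→b A: FOLLOW(A) ⊇ FOLLOW(S) ⊇ {$,a,b,c}; new: +{$,a,b,c}
  S: {$,a,b,c}  A: {$,a,b,c}  B: {$,a,b,c}  C: {$,a,b,c}
pass 2: (no change)
  S: {$,a,b,c}  A: {$,a,b,c}  B: {$,a,b,c}  C: {$,a,b,c}

FOLLOW(S) = ["$", "a", "b", "c"]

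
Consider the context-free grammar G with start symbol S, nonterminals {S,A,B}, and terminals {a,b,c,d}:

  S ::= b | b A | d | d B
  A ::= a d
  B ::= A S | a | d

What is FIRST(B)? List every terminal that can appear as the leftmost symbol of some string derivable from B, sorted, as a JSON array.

Compute FIRST by fixpoint:
iter 1:
  A via A→a d: +{a}
  B via B→A S: +{a}
  B via B→d: +{d}
  S via S→b: +{b}
  S via S→d: +{d}
  S: {b,d}  A: {a}  B: {a,d}
iter 2: done
  S: {b,d}  A: {a}  B: {a,d}

FIRST(B) = ["a", "d"]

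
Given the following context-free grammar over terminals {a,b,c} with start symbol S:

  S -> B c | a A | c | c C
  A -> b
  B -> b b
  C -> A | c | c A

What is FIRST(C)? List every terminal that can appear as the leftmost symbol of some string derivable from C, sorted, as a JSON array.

FIRST sets, iterate to fixpoint:
pass 1:
  A via A→b: +{b}
  B via B→b b: +{b}
  C via C→A: +{b}
  C via C→c: +{c}
  S via S→B c: +{b}
  S via S→a A: +{a}
  S via S→c: +{c}
  S: {a,b,c}  A: {b}  B: {b}  C: {b,c}
pass 2: (stable)
  S: {a,b,c}  A: {b}  B: {b}  C: {b,c}

FIRST(C) = ["b", "c"]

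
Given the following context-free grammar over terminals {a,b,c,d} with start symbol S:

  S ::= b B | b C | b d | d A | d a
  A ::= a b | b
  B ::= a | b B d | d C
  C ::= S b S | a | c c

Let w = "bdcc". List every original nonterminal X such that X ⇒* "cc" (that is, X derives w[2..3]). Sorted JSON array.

CNF form of G:
  S -> T1 B | T1 C | T1 T2 | T2 A | T2 T0
  A -> T0 T1 | b
  B -> T1 X4 | T2 C | a
  C -> S X5 | T3 T3 | a
  T0 -> a
  T1 -> b
  T2 -> d
  T3 -> c
  X4 -> B T2
  X5 -> T1 S

CYK table (by increasing span), restricted to cells inside w[2..3]:
  cell(2,2) c: {T3}  orig:{}
  cell(3,3) c: {T3}  orig:{}
  cell(2,3) cc: {C}

Original NTs in T[2,3] deriving "cc": ["C"]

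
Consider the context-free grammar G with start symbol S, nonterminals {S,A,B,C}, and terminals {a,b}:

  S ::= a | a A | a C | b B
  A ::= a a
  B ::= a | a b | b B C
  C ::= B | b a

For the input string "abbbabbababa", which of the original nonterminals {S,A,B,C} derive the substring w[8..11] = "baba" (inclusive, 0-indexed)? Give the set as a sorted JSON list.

Convert to CNF:
  S -> T0 A | T0 C | T1 B | a
  A -> T0 T0
  B -> T0 T1 | T1 X2 | a
  C -> T0 T1 | T1 T0 | T1 X3 | a
  T0 -> a
  T1 -> b
  X2 -> B C
  X3 -> B C

CYK table (by increasing span) — only the sub-triangle for w[8..11]:
  cell(8,8) b: {T1}  orig:{}
  cell(9,9) a: {B,C,S,T0}  orig:{B,C,S}
  cell(10,10) b: {T1}  orig:{}
  cell(11,11) a: {B,C,S,T0}  orig:{B,C,S}
  cell(8,9) ba: {C,S}
  cell(9,10) ab: {B,C}
  cell(10,11) ba: {C,S}
  cell(8,10) bab: {S}
  cell(9,11) aba: {S,X2,X3}  orig:{S}
  cell(8,11) baba: {B,C}

Original NTs in T[8,11] deriving "baba": ["B", "C"]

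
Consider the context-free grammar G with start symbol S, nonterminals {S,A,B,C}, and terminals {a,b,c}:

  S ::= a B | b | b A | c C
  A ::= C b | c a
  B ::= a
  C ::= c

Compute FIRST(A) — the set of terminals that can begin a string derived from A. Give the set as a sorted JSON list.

FIRST sets, iterate to fixpoint:
round 1:
  A via A→c a: +{c}
  B via B→a: +{a}
  C via C→c: +{c}
  S via S→a B: +{a}
  S via S→b: +{b}
  S via S→c C: +{c}
  FIRST(S)={a,b,c}  FIRST(A)={c}  FIRST(B)={a}  FIRST(C)={c}
round 2: — fixpoint
  FIRST(S)={a,b,c}  FIRST(A)={c}  FIRST(B)={a}  FIRST(C)={c}

FIRST(A) = ["c"]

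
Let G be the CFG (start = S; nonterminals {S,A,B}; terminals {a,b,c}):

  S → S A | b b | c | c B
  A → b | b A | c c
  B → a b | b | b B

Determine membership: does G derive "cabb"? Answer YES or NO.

CNF form of G:
  S -> S A | T0 T0 | T1 B | c
  A -> T0 A | T1 T1 | b
  B -> T0 B | T2 T0 | b
  T0 -> b
  T1 -> c
  T2 -> a

Fill CYK table bottom-up:
  cell(0,0) c: {S,T1}  orig:{S}
  cell(1,1) a: {T2}  orig:{}
  cell(2,2) b: {A,B,T0}  orig:{A,B}
  cell(3,3) b: {A,B,T0}  orig:{A,B}
  cell(0,1) ca: ∅
  cell(1,2) ab: {B}
  cell(2,3) bb: {A,B,S}
  cell(0,2) cab: {S}
  cell(1,3) abb: ∅
  cell(0,3) cabb: {S}

S ∈ T[0,3] ⇒ YES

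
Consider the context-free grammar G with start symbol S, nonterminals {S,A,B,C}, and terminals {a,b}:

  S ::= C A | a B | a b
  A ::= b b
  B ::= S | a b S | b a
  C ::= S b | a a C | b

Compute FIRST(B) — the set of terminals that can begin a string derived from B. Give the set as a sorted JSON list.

FIRST iteration:
round 1:
  A via A→b b: +{b}
  B via B→a b S: +{a}
  B via B→b a: +{b}
  C via C→a a C: +{a}
  C via C→b: +{b}
  S via S→C A: +{a,b}
  S: {a,b}  A: {b}  B: {a,b}  C: {a,b}
round 2: — fixpoint
  S: {a,b}  A: {b}  B: {a,b}  C: {a,b}

FIRST(B) = ["a", "b"]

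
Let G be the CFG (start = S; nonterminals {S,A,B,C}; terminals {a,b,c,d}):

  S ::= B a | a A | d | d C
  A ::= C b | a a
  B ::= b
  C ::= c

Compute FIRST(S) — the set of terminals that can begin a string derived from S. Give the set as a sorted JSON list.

FIRST iteration:
iter 1:
  A via A→a a: +{a}
  B via B→b: +{b}
  C via C→c: +{c}
  S via S→B a: +{b}
  S via S→a A: +{a}
  S via S→d: +{d}
  S: {a,b,d}  A: {a}  B: {b}  C: {c}
iter 2:
  A via A→C b: +{c}
  S: {a,b,d}  A: {a,c}  B: {b}  C: {c}
iter 3: (no change)
  S: {a,b,d}  A: {a,c}  B: {b}  C: {c}

FIRST(S) = ["a", "b", "d"]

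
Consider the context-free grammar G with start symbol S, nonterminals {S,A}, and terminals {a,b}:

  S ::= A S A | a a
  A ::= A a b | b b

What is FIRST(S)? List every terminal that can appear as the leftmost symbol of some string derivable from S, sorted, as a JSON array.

FIRST sets, iterate to fixpoint:
pass 1:
  A via A→b b: +{b}
  S via S→A S A: +{b}
  S via S→a a: +{a}
  S: {a,b}  A: {b}
pass 2: done
  S: {a,b}  A: {b}

FIRST(S) = ["a", "b"]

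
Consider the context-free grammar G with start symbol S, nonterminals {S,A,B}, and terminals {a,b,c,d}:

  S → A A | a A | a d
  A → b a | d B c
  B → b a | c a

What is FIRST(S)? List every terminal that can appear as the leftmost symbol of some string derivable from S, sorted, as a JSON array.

FIRST sets, iterate to fixpoint:
round 1:
  A via A→b a: +{b}
  A via A→d B c: +{d}
  B via B→b a: +{b}
  B via B→c a: +{c}
  S via S→A A: +{b,d}
  S via S→a A: +{a}
  FIRST[S]={a,b,d}  FIRST[A]={b,d}  FIRST[B]={b,c}
round 2: (no change)
  FIRST[S]={a,b,d}  FIRST[A]={b,d}  FIRST[B]={b,c}

FIRST(S) = ["a", "b", "d"]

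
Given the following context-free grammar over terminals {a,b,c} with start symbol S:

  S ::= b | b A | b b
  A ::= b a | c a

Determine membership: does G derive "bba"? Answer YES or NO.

Convert to CNF:
  S -> T0 A | T0 T0 | b
  A -> T0 T1 | T2 T1
  T0 -> b
  T1 -> a
  T2 -> c

CYK table (by increasing span):
  [0..0]={S,T0}  "b"  orig:{S}
  [1..1]={S,T0}  "b"  orig:{S}
  [2..2]={T1}  "a"  orig:{}
  [0..1]={S}  "bb"
  [1..2]={A}  "ba"
  [0..2]={S}  "bba"

S ∈ T[0,2] ⇒ YES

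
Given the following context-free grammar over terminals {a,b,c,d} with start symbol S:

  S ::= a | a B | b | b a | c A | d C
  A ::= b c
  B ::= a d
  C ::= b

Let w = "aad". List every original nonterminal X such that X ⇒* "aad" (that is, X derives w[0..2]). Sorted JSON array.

Convert to CNF:
  S -> T0 T2 | T1 A | T2 B | T3 C | a | b
  A -> T0 T1
  B -> T2 T3
  C -> b
  T0 -> b
  T1 -> c
  T2 -> a
  T3 -> d

CYK table (by increasing span) — only the sub-triangle for w[0..2]:
  cell(0,0) a: {S,T2}  orig:{S}
  cell(1,1) a: {S,T2}  orig:{S}
  cell(2,2) d: {T3}  orig:{}
  cell(0,1) aa: ∅
  cell(1,2) ad: {B}
  cell(0,2) aad: {S}

Original NTs in T[0,2] deriving "aad": ["S"]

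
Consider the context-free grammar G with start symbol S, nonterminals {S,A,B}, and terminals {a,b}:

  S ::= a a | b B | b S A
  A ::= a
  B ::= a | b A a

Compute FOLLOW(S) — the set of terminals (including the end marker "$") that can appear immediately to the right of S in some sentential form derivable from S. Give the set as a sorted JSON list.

FIRST iteration:
pass 1:
  A via A→a: +{a}
  B via B→a: +{a}
  B via B→b A a: +{b}
  S via S→a a: +{a}
  S via S→b B: +{b}
  S: {a,b}  A: {a}  B: {a,b}
pass 2: — fixpoint
  S: {a,b}  A: {a}  B: {a,b}

FOLLOW iteration:
FOLLOW(S) := {$}
[1]
  B→b A a: FOLLOW(A) ⊇ FIRST(a) = {a}; new: +{a}
  S→b B: FOLLOW(B) ⊇ FOLLOW(S) ⊇ {$}; new: +{$}
  S→b S A: FOLLOW(S) ⊇ FIRST(A) = {a}; new: +{a}
  S→b S A: FOLLOW(A) ⊇ FOLLOW(S) ⊇ {$,a}; new: +{$}
  S: {$,a}  A: {$,a}  B: {$}
[2]
  S→b B: FOLLOW(B) ⊇ FOLLOW(S) ⊇ {$,a}; new: +{a}
  S: {$,a}  A: {$,a}  B: {$,a}
[3] — fixpoint
  S: {$,a}  A: {$,a}  B: {$,a}

FOLLOW(S) = ["$", "a"]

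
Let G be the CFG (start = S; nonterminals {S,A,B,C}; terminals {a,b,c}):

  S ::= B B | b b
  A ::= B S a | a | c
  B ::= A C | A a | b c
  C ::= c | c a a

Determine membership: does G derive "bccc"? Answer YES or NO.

CNF form of G:
  S -> B B | T1 T1
  A -> B X3 | a | c
  B -> A C | A T0 | T1 T2
  C -> T2 X4 | c
  T0 -> a
  T1 -> b
  T2 -> c
  X3 -> S T0
  X4 -> T0 T0

CYK fill:
  [0..0]={T1}  "b"  orig:{}
  [1..1]={A,C,T2}  "c"  orig:{A,C}
  [2..2]={A,C,T2}  "c"  orig:{A,C}
  [3..3]={A,C,T2}  "c"  orig:{A,C}
  [0..1]={B}  "bc"
  [1..2]={B}  "cc"
  [2..3]={B}  "cc"
  [0..2]=∅  "bcc"
  [1..3]=∅  "ccc"
  [0..3]={S}  "bccc"

S ∈ T[0,3] ⇒ YES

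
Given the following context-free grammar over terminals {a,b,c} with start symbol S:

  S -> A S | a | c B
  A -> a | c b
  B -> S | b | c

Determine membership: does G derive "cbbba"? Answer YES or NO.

CNF form of G:
  S -> A S | T0 B | a
  A -> T0 T1 | a
  B -> A S | T0 B | a | b | c
  T0 -> c
  T1 -> b

Fill CYK table bottom-up:
  T[0,0] 'c' = {B,T0}  orig:{B}
  T[1,1] 'b' = {B,T1}  orig:{B}
  T[2,2] 'b' = {B,T1}  orig:{B}
  T[3,3] 'b' = {B,T1}  orig:{B}
  T[4,4] 'a' = {A,B,S}
  T[0,1] 'cb' = {A,B,S}
  T[1,2] 'bb' = ∅
  T[2,3] 'bb' = ∅
  T[3,4] 'ba' = ∅
  T[0,2] 'cbb' = ∅
  T[1,3] 'bbb' = ∅
  T[2,4] 'bba' = ∅
  T[0,3] 'cbbb' = ∅
  T[1,4] 'bbba' = ∅
  T[0,4] 'cbbba' = ∅

S ∉ T[0,4] ⇒ NO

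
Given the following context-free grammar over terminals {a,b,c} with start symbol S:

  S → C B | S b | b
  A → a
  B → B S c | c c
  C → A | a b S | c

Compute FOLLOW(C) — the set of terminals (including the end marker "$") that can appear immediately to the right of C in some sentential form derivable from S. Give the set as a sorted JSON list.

FIRST iteration:
iter 1:
  A via A→a: +{a}
  B via B→c c: +{c}
  C via C→A: +{a}
  C via C→c: +{c}
  S via S→C B: +{a,c}
  S via S→b: +{b}
  S: {a,b,c}  A: {a}  B: {c}  C: {a,c}
iter 2: — fixpoint
  S: {a,b,c}  A: {a}  B: {c}  C: {a,c}

FOLLOW iteration:
FOLLOW(S) := {$}
[1]
  B→B S c: FOLLOW(B) ⊇ FIRST(S) = {a,b,c}; new: +{a,b,c}
  B→B S c: FOLLOW(S) ⊇ FIRST(c) = {c}; new: +{c}
  S→C B: FOLLOW(C) ⊇ FIRST(B) = {c}; new: +{c}
  S→C B: FOLLOW(B) ⊇ FOLLOW(S) ⊇ {$,c}; new: +{$}
  S→S b: FOLLOW(S) ⊇ FIRST(b) = {b}; new: +{b}
  S: {$,b,c}  A: {}  B: {$,a,b,c}  C: {c}
[2]
  C→A: FOLLOW(A) ⊇ FOLLOW(C) ⊇ {c}; new: +{c}
  S: {$,b,c}  A: {c}  B: {$,a,b,c}  C: {c}
[3] (no change)
  S: {$,b,c}  A: {c}  B: {$,a,b,c}  C: {c}

FOLLOW(C) = ["c"]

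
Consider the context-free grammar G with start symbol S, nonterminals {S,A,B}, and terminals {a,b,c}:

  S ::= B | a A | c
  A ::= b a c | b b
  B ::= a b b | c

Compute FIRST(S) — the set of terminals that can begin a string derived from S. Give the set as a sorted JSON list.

FIRST sets, iterate to fixpoint:
iter 1:
  A via A→b a c: +{b}
  B via B→a b b: +{a}
  B via B→c: +{c}
  S via S→B: +{a,c}
  FIRST(S)={a,c}  FIRST(A)={b}  FIRST(B)={a,c}
iter 2: (stable)
  FIRST(S)={a,c}  FIRST(A)={b}  FIRST(B)={a,c}

FIRST(S) = ["a", "c"]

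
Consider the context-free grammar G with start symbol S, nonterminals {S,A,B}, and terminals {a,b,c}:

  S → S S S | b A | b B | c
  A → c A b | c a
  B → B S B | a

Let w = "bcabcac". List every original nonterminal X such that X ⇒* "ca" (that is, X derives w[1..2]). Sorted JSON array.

Convert to CNF:
  S -> S X5 | T1 A | T1 B | c
  A -> T0 T2 | T0 X3
  B -> B X4 | a
  T0 -> c
  T1 -> b
  T2 -> a
  X3 -> A T1
  X4 -> S B
  X5 -> S S

Fill CYK table bottom-up, restricted to cells inside w[1..2]:
  T[1,1] 'c' = {S,T0}  orig:{S}
  T[2,2] 'a' = {B,T2}  orig:{B}
  T[1,2] 'ca' = {A,X4}  orig:{A}

Original NTs in T[1,2] deriving "ca": ["A"]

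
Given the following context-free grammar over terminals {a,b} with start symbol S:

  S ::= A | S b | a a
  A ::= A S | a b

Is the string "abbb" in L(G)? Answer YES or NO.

Convert to CNF:
  S -> A S | S T1 | T0 T0 | T0 T1
  A -> A S | T0 T1
  T0 -> a
  T1 -> b

Fill CYK table bottom-up:
  cell(0,0) a: {T0}  orig:{}
  cell(1,1) b: {T1}  orig:{}
  cell(2,2) b: {T1}  orig:{}
  cell(3,3) b: {T1}  orig:{}
  cell(0,1) ab: {A,S}
  cell(1,2) bb: ∅
  cell(2,3) bb: ∅
  cell(0,2) abb: {S}
  cell(1,3) bbb: ∅
  cell(0,3) abbb: {S}

S ∈ T[0,3] ⇒ YES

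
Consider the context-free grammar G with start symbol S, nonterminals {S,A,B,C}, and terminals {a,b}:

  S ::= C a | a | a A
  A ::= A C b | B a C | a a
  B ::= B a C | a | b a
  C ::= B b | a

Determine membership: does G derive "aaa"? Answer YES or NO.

Convert to CNF:
  S -> C T1 | T1 A | a
  A -> A X2 | B X3 | T1 T1
  B -> B X4 | T0 T1 | a
  C -> B T0 | a
  T0 -> b
  T1 -> a
  X2 -> C T0
  X3 -> T1 C
  X4 -> T1 C

CYK table (by increasing span):
  cell(0,0) a: {B,C,S,T1}  orig:{B,C,S}
  cell(1,1) a: {B,C,S,T1}  orig:{B,C,S}
  cell(2,2) a: {B,C,S,T1}  orig:{B,C,S}
  cell(0,1) aa: {A,S,X3,X4}  orig:{A,S}
  cell(1,2) aa: {A,S,X3,X4}  orig:{A,S}
  cell(0,2) aaa: {A,B,S}

S ∈ T[0,2] ⇒ YES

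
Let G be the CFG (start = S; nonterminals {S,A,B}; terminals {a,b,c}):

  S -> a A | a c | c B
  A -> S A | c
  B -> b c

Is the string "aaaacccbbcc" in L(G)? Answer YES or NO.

Convert to CNF:
  S -> T1 B | T2 A | T2 T1
  A -> S A | c
  B -> T0 T1
  T0 -> b
  T1 -> c
  T2 -> a

CYK table (by increasing span):
  cell(0,0) a: {T2}  orig:{}
  cell(1,1) a: {T2}  orig:{}
  cell(2,2) a: {T2}  orig:{}
  cell(3,3) a: {T2}  orig:{}
  cell(4,4) c: {A,T1}  orig:{A}
  cell(5,5) c: {A,T1}  orig:{A}
  cell(6,6) c: {A,T1}  orig:{A}
  cell(7,7) b: {T0}  orig:{}
  cell(8,8) b: {T0}  orig:{}
  cell(9,9) c: {A,T1}  orig:{A}
  cell(10,10) c: {A,T1}  orig:{A}
  cell(0,1) aa: ∅
  cell(1,2) aa: ∅
  cell(2,3) aa: ∅
  cell(3,4) ac: {S}
  cell(4,5) cc: ∅
  cell(5,6) cc: ∅
  cell(6,7) cb: ∅
  cell(7,8) bb: ∅
  cell(8,9) bc: {B}
  cell(9,10) cc: ∅
  cell(0,2) aaa: ∅
  cell(1,3) aaa: ∅
  cell(2,4) aac: ∅
  cell(3,5) acc: {A}
  cell(4,6) ccc: ∅
  cell(5,7) ccb: ∅
  cell(6,8) cbb: ∅
  cell(7,9) bbc: ∅
  cell(8,10) bcc: ∅
  cell(0,3) aaaa: ∅
  cell(1,4) aaac: ∅
  cell(2,5) aacc: {S}
  cell(3,6) accc: ∅
  cell(4,7) cccb: ∅
  cell(5,8) ccbb: ∅
  cell(6,9) cbbc: ∅
  cell(7,10) bbcc: ∅
  cell(0,4) aaaac: ∅
  cell(1,5) aaacc: ∅
  cell(2,6) aaccc: {A}
  cell(3,7) acccb: ∅
  cell(4,8) cccbb: ∅
  cell(5,9) ccbbc: ∅
  cell(6,10) cbbcc: ∅
  cell(0,5) aaaacc: ∅
  cell(1,6) aaaccc: {S}
  cell(2,7) aacccb: ∅
  cell(3,8) acccbb: ∅
  cell(4,9) cccbbc: ∅
  cell(5,10) ccbbcc: ∅
  cell(0,6) aaaaccc: ∅
  cell(1,7) aaacccb: ∅
  cell(2,8) aacccbb: ∅
  cell(3,9) acccbbc: ∅
  cell(4,10) cccbbcc: ∅
  cell(0,7) aaaacccb: ∅
  cell(1,8) aaacccbb: ∅
  cell(2,9) aacccbbc: ∅
  cell(3,10) acccbbcc: ∅
  cell(0,8) aaaacccbb: ∅
  cell(1,9) aaacccbbc: ∅
  cell(2,10) aacccbbcc: ∅
  cell(0,9) aaaacccbbc: ∅
  cell(1,10) aaacccbbcc: ∅
  cell(0,10) aaaacccbbcc: ∅

S ∉ T[0,10] ⇒ NO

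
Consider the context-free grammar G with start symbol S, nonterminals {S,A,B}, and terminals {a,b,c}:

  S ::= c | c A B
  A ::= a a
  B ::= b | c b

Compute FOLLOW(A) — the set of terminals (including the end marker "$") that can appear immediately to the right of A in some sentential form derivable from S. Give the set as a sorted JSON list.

FIRST iteration:
[1]
  A via A→a a: +{a}
  B via B→b: +{b}
  B via B→c b: +{c}
  S via S→c: +{c}
  FIRST[S]={c}  FIRST[A]={a}  FIRST[B]={b,c}
[2] — fixpoint
  FIRST[S]={c}  FIRST[A]={a}  FIRST[B]={b,c}

FOLLOW sets:
seed FOLLOW(S) with $
iter 1:
  S→c A B: FOLLOW(A) ⊇ FIRST(B) = {b,c}; new: +{b,c}
  S→c A B: FOLLOW(B) ⊇ FOLLOW(S) ⊇ {$}; new: +{$}
  FOLLOW(S)={$}  FOLLOW(A)={b,c}  FOLLOW(B)={$}
iter 2: (no change)
  FOLLOW(S)={$}  FOLLOW(A)={b,c}  FOLLOW(B)={$}

FOLLOW(A) = ["b", "c"]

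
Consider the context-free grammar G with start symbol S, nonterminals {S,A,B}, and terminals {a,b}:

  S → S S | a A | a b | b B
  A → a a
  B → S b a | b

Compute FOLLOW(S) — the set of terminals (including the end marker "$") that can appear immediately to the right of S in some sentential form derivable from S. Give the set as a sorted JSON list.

Compute FIRST by fixpoint:
iter 1:
  A via A→a a: +{a}
  B via B→b: +{b}
  S via S→a A: +{a}
  S via S→b B: +{b}
  FIRST(S)={a,b}  FIRST(A)={a}  FIRST(B)={b}
iter 2:
  B via B→S b a: +{a}
  FIRST(S)={a,b}  FIRST(A)={a}  FIRST(B)={a,b}
iter 3: done
  FIRST(S)={a,b}  FIRST(A)={a}  FIRST(B)={a,b}

Compute FOLLOW by fixpoint:
initialize: $ ∈ FOLLOW(S)
iter 1:
  B→S b a: FOLLOW(S) ⊇ FIRST(b) = {b}; new: +{b}
  S→S S: FOLLOW(S) ⊇ FIRST(S) = {a,b}; new: +{a}
  S→a A: FOLLOW(A) ⊇ FOLLOW(S) ⊇ {$,a,b}; new: +{$,a,b}
  S→b B: FOLLOW(B) ⊇ FOLLOW(S) ⊇ {$,a,b}; new: +{$,a,b}
  S: {$,a,b}  A: {$,a,b}  B: {$,a,b}
iter 2: — fixpoint
  S: {$,a,b}  A: {$,a,b}  B: {$,a,b}

FOLLOW(S) = ["$", "a", "b"]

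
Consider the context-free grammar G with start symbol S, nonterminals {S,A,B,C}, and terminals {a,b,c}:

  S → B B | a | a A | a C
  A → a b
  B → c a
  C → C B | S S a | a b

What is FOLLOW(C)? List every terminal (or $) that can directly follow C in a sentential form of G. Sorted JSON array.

FIRST iteration:
[1]
  A via A→a b: +{a}
  B via B→c a: +{c}
  C via C→a b: +{a}
  S via S→B B: +{c}
  S via S→a: +{a}
  FIRST(S)={a,c}  FIRST(A)={a}  FIRST(B)={c}  FIRST(C)={a}
[2]
  C via C→S S a: +{c}
  FIRST(S)={a,c}  FIRST(A)={a}  FIRST(B)={c}  FIRST(C)={a,c}
[3] (stable)
  FIRST(S)={a,c}  FIRST(A)={a}  FIRST(B)={c}  FIRST(C)={a,c}

FOLLOW iteration:
FOLLOW(S) := {$}
round 1:
  C→C B: FOLLOW(C) ⊇ FIRST(B) = {c}; new: +{c}
  C→C B: FOLLOW(B) ⊇ FOLLOW(C) ⊇ {c}; new: +{c}
  C→S S a: FOLLOW(S) ⊇ FIRST(S) = {a,c}; new: +{a,c}
  S→B B: FOLLOW(B) ⊇ FOLLOW(S) ⊇ {$,a,c}; new: +{$,a}
  S→a A: FOLLOW(A) ⊇ FOLLOW(S) ⊇ {$,a,c}; new: +{$,a,c}
  S→a C: FOLLOW(C) ⊇ FOLLOW(S) ⊇ {$,a,c}; new: +{$,a}
  FOLLOW[S]={$,a,c}  FOLLOW[A]={$,a,c}  FOLLOW[B]={$,a,c}  FOLLOW[C]={$,a,c}
round 2: — fixpoint
  FOLLOW[S]={$,a,c}  FOLLOW[A]={$,a,c}  FOLLOW[B]={$,a,c}  FOLLOW[C]={$,a,c}

FOLLOW(C) = ["$", "a", "c"]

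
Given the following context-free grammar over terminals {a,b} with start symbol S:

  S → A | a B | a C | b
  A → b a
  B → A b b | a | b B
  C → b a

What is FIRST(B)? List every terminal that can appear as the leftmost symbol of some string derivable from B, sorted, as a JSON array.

FIRST iteration:
[1]
  A via A→b a: +{b}
  B via B→A b b: +{b}
  B via B→a: +{a}
  C via C→b a: +{b}
  S via S→A: +{b}
  S via S→a B: +{a}
  FIRST[S]={a,b}  FIRST[A]={b}  FIRST[B]={a,b}  FIRST[C]={b}
[2] (no change)
  FIRST[S]={a,b}  FIRST[A]={b}  FIRST[B]={a,b}  FIRST[C]={b}

FIRST(B) = ["a", "b"]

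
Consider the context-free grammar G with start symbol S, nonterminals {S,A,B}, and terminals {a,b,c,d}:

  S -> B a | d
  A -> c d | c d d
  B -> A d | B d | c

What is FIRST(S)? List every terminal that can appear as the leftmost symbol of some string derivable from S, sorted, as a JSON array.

Compute FIRST by fixpoint:
iter 1:
  A via A→c d: +{c}
  B via B→A d: +{c}
  S via S→B a: +{c}
  S via S→d: +{d}
  FIRST[S]={c,d}  FIRST[A]={c}  FIRST[B]={c}
iter 2: (stable)
  FIRST[S]={c,d}  FIRST[A]={c}  FIRST[B]={c}

FIRST(S) = ["c", "d"]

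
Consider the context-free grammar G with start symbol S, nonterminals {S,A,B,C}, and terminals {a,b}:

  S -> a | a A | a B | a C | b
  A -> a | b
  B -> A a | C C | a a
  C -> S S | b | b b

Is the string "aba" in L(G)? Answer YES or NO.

CNF form of G:
  S -> T0 A | T0 B | T0 C | a | b
  A -> a | b
  B -> A T0 | C C | T0 T0
  C -> S S | T1 T1 | b
  T0 -> a
  T1 -> b

CYK table (by increasing span):
  T[0,0] 'a' = {A,S,T0}  orig:{A,S}
  T[1,1] 'b' = {A,C,S,T1}  orig:{A,C,S}
  T[2,2] 'a' = {A,S,T0}  orig:{A,S}
  T[0,1] 'ab' = {C,S}
  T[1,2] 'ba' = {B,C}
  T[0,2] 'aba' = {C,S}

S ∈ T[0,2] ⇒ YES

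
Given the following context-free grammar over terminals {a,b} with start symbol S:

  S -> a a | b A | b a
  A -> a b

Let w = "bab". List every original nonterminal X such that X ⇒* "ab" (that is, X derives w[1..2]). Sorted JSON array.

CNF form of G:
  S -> T0 T0 | T1 A | T1 T0
  A -> T0 T1
  T0 -> a
  T1 -> b

CYK fill — only the sub-triangle for w[1..2]:
  cell(1,1) a: {T0}  orig:{}
  cell(2,2) b: {T1}  orig:{}
  cell(1,2) ab: {A}

Original NTs in T[1,2] deriving "ab": ["A"]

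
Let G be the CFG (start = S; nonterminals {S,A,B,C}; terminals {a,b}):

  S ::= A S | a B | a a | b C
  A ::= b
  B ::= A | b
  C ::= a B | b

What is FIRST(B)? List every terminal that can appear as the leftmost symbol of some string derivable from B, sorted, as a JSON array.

FIRST iteration:
iter 1:
  A via A→b: +{b}
  B via B→A: +{b}
  C via C→a B: +{a}
  C via C→b: +{b}
  S via S→A S: +{b}
  S via S→a B: +{a}
  FIRST(S)={a,b}  FIRST(A)={b}  FIRST(B)={b}  FIRST(C)={a,b}
iter 2: — fixpoint
  FIRST(S)={a,b}  FIRST(A)={b}  FIRST(B)={b}  FIRST(C)={a,b}

FIRST(B) = ["b"]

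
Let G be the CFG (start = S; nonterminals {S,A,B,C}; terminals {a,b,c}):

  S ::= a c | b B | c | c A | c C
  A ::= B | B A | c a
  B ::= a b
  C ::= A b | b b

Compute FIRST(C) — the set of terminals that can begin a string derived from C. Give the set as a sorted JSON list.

FIRST sets, iterate to fixpoint:
round 1:
  A via A→c a: +{c}
  B via B→a b: +{a}
  C via C→A b: +{c}
  C via C→b b: +{b}
  S via S→a c: +{a}
  S via S→b B: +{b}
  S via S→c: +{c}
  FIRST[S]={a,b,c}  FIRST[A]={c}  FIRST[B]={a}  FIRST[C]={b,c}
round 2:
  A via A→B: +{a}
  C via C→A b: +{a}
  FIRST[S]={a,b,c}  FIRST[A]={a,c}  FIRST[B]={a}  FIRST[C]={a,b,c}
round 3: — fixpoint
  FIRST[S]={a,b,c}  FIRST[A]={a,c}  FIRST[B]={a}  FIRST[C]={a,b,c}

FIRST(C) = ["a", "b", "c"]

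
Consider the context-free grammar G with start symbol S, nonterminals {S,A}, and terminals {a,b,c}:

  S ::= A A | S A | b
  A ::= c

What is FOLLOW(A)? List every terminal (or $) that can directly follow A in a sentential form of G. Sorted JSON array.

Compute FIRST by fixpoint:
[1]
  A via A→c: +{c}
  S via S→A A: +{c}
  S via S→b: +{b}
  FIRST[S]={b,c}  FIRST[A]={c}
[2] (stable)
  FIRST[S]={b,c}  FIRST[A]={c}

FOLLOW iteration:
seed FOLLOW(S) with $
pass 1:
  S→A A: FOLLOW(A) ⊇ FIRST(A) = {c}; new: +{c}
  S→A A: FOLLOW(A) ⊇ FOLLOW(S) ⊇ {$}; new: +{$}
  S→S A: FOLLOW(S) ⊇ FIRST(A) = {c}; new: +{c}
  FOLLOW[S]={$,c}  FOLLOW[A]={$,c}
pass 2: (stable)
  FOLLOW[S]={$,c}  FOLLOW[A]={$,c}

FOLLOW(A) = ["$", "c"]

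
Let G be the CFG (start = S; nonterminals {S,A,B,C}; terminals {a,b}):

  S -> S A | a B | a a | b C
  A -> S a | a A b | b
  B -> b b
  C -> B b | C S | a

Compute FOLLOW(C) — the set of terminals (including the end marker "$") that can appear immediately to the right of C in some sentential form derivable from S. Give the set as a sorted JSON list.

FIRST iteration:
iter 1:
  A via A→a A b: +{a}
  A via A→b: +{b}
  B via B→b b: +{b}
  C via C→B b: +{b}
  C via C→a: +{a}
  S via S→a B: +{a}
  S via S→b C: +{b}
  S: {a,b}  A: {a,b}  B: {b}  C: {a,b}
iter 2: — fixpoint
  S: {a,b}  A: {a,b}  B: {b}  C: {a,b}

FOLLOW sets:
seed FOLLOW(S) with $
iter 1:
  A→S a: FOLLOW(S) ⊇ FIRST(a) = {a}; new: +{a}
  A→a A b: FOLLOW(A) ⊇ FIRST(b) = {b}; new: +{b}
  C→B b: FOLLOW(B) ⊇ FIRST(b) = {b}; new: +{b}
  C→C S: FOLLOW(C) ⊇ FIRST(S) = {a,b}; new: +{a,b}
  C→C S: FOLLOW(S) ⊇ FOLLOW(C) ⊇ {a,b}; new: +{b}
  S→S A: FOLLOW(A) ⊇ FOLLOW(S) ⊇ {$,a,b}; new: +{$,a}
  S→a B: FOLLOW(B) ⊇ FOLLOW(S) ⊇ {$,a,b}; new: +{$,a}
  S→b C: FOLLOW(C) ⊇ FOLLOW(S) ⊇ {$,a,b}; new: +{$}
  FOLLOW(S)={$,a,b}  FOLLOW(A)={$,a,b}  FOLLOW(B)={$,a,b}  FOLLOW(C)={$,a,b}
iter 2: — fixpoint
  FOLLOW(S)={$,a,b}  FOLLOW(A)={$,a,b}  FOLLOW(B)={$,a,b}  FOLLOW(C)={$,a,b}

FOLLOW(C) = ["$", "a", "b"]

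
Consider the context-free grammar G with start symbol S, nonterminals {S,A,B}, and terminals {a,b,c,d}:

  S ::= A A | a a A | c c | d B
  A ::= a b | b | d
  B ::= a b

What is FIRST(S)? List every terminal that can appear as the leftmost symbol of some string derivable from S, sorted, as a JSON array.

FIRST iteration:
pass 1:
  A via A→a b: +{a}
  A via A→b: +{b}
  A via A→d: +{d}
  B via B→a b: +{a}
  S via S→A A: +{a,b,d}
  S via S→c c: +{c}
  S: {a,b,c,d}  A: {a,b,d}  B: {a}
pass 2: done
  S: {a,b,c,d}  A: {a,b,d}  B: {a}

FIRST(S) = ["a", "b", "c", "d"]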